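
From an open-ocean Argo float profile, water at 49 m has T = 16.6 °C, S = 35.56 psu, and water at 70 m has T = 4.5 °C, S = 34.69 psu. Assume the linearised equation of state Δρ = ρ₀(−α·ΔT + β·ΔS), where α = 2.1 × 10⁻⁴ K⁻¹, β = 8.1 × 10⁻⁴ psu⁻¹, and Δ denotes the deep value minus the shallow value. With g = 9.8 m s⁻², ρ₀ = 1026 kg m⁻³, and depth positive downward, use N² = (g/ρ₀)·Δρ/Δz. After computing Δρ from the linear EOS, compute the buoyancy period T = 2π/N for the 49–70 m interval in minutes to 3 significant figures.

ΔT = -12.1 K, ΔS = -0.87 psu (deep − shallow).
Δρ/ρ₀ = −αΔT + βΔS = 2.541 × 10⁻³ − 7.047 × 10⁻⁴ = 1.8363 × 10⁻³, so Δρ ≈ 1.884 kg m⁻³.
N² = (g/ρ₀)·Δρ/Δz = g·(Δρ/ρ₀)/Δz = 9.8 × 1.8363 × 10⁻³ / 21 = 8.5694 × 10⁻⁴ s⁻².
N = √(8.5694 × 10⁻⁴) = 0.029274 rad s⁻¹ → T = 2π/N = 214.63 s = 3.5772 min ≈ 3.58 min.

3.58 min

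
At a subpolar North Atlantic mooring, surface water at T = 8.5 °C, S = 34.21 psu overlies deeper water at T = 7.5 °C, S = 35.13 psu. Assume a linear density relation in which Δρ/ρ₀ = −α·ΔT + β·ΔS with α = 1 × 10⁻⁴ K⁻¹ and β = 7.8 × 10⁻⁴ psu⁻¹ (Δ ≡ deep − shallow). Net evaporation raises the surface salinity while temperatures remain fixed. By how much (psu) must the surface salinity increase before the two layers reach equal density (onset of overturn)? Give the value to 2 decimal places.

Neutral buoyancy requires −α(T_deep − T_surf) + β(S_deep − S_surf′) = 0.
S_surf′ = S_deep − (α/β)·ΔT = 35.13 − (1 × 10⁻⁴/7.8 × 10⁻⁴)·(-1.0) = 35.2582 psu.
Increase required: 35.2582 − 34.21 = 1.0482 psu.

1.05 psu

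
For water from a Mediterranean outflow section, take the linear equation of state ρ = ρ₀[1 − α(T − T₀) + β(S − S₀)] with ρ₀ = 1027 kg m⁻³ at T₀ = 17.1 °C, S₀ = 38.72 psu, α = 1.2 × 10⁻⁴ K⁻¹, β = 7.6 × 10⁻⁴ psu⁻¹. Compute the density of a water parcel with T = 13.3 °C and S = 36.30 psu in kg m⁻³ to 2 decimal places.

T − T₀ = -3.8 K, S − S₀ = -2.42 psu.
Bracket = 1 − α·(-3.8) + β·(-2.42) = 1 + (-1.3832 × 10⁻³) = 0.9986168.
ρ = 1027 × 0.9986168 = 1025.58 kg m⁻³.

1025.58 kg m⁻³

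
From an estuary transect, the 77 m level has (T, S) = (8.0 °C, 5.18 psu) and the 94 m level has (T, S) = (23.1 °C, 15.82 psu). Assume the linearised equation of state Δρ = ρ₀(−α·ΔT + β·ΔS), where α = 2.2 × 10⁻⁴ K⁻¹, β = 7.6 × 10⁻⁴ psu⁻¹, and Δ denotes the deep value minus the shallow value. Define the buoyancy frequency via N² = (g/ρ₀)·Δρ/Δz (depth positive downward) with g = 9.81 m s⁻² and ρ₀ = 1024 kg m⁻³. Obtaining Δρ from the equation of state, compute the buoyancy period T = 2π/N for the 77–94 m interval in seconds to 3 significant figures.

ΔT = +15.1 K, ΔS = +10.64 psu (deep − shallow).
Δρ/ρ₀ = −αΔT + βΔS = -3.322 × 10⁻³ + 8.0864 × 10⁻³ = 4.7644 × 10⁻³, so Δρ ≈ 4.879 kg m⁻³.
N² = (g/ρ₀)·Δρ/Δz = g·(Δρ/ρ₀)/Δz = 9.81 × 4.7644 × 10⁻³ / 17 = 2.7493 × 10⁻³ s⁻².
N = √(2.7493 × 10⁻³) = 0.052434 rad s⁻¹ → T = 2π/N = 119.83 s ≈ 120 s.

120 s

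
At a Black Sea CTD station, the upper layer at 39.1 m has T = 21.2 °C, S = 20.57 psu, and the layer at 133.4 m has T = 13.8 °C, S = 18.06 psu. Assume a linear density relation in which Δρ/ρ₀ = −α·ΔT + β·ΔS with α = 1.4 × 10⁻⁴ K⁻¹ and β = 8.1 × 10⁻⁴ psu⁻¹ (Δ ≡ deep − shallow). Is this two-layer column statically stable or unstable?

ΔT = 13.8 − 21.2 = -7.4 K and ΔS = 18.06 − 20.57 = -2.51 psu (deep − shallow).
−αΔT = 1.036 × 10⁻³; βΔS = -2.0331 × 10⁻³; sum Δρ/ρ₀ = -9.971 × 10⁻⁴.
Δρ/ρ₀ < 0, so Δρ < 0: deeper water is lighter → statically unstable; the column would overturn.

unstable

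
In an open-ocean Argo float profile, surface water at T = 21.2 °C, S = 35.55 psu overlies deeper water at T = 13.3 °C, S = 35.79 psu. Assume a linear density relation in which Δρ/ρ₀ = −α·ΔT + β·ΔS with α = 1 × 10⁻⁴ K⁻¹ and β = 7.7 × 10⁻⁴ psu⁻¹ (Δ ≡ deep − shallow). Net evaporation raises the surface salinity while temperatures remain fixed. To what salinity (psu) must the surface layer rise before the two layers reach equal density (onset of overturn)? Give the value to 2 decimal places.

Neutral buoyancy requires −α(T_deep − T_surf) + β(S_deep − S_surf′) = 0.
S_surf′ = S_deep − (α/β)·ΔT = 35.79 − (1 × 10⁻⁴/7.7 × 10⁻⁴)·(-7.9) = 36.8160 psu.
Increase required: 36.8160 − 35.55 = 1.2660 psu.

36.82 psu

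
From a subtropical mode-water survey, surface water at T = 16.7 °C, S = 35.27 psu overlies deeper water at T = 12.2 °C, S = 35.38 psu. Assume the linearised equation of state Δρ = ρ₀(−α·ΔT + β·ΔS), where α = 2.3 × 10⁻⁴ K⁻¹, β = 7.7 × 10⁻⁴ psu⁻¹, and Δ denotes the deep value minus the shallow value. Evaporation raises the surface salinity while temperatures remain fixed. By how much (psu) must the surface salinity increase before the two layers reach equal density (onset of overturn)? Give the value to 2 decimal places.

1.45 psu

Neutral buoyancy requires −α(T_deep − T_surf) + β(S_deep − S_surf′) = 0.
S_surf′ = S_deep − (α/β)·ΔT = 35.38 − (2.3 × 10⁻⁴/7.7 × 10⁻⁴)·(-4.5) = 36.7242 psu.
Increase required: 36.7242 − 35.27 = 1.4542 psu.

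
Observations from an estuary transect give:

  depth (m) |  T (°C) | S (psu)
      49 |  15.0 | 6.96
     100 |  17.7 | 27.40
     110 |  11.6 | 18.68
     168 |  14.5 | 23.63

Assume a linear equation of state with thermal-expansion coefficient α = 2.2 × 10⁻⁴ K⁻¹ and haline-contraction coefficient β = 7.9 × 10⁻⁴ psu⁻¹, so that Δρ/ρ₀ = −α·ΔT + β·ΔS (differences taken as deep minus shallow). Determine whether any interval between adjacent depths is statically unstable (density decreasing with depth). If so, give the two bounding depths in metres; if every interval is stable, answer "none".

100–110 m

Evaluate Δρ/ρ₀ = −αΔT + βΔS across each adjacent pair:
  49–100 m: −αΔT+βΔS = −(2.2 × 10⁻⁴)(+2.7)+(7.9 × 10⁻⁴)(+20.44) = 0.016 → stable
  100–110 m: −αΔT+βΔS = −(2.2 × 10⁻⁴)(-6.1)+(7.9 × 10⁻⁴)(-8.72) = -5.5 × 10⁻³ → UNSTABLE
  110–168 m: −αΔT+βΔS = −(2.2 × 10⁻⁴)(+2.9)+(7.9 × 10⁻⁴)(+4.95) = 3.3 × 10⁻³ → stable
The 100–110 m interval has Δρ < 0: lighter water underlies denser water.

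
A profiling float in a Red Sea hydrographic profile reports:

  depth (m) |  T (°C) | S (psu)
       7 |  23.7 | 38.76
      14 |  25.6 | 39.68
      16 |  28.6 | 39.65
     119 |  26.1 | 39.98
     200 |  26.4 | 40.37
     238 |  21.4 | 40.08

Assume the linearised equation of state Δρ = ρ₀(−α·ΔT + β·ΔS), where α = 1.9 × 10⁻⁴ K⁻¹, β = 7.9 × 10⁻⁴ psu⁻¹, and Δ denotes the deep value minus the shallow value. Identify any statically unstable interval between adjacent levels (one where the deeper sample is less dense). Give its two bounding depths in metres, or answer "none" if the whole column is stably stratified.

Evaluate Δρ/ρ₀ = −αΔT + βΔS across each adjacent pair:
  7–14 m: −αΔT+βΔS = −(1.9 × 10⁻⁴)(+1.9)+(7.9 × 10⁻⁴)(+0.92) = 3.7 × 10⁻⁴ → stable
  14–16 m: −αΔT+βΔS = −(1.9 × 10⁻⁴)(+3.0)+(7.9 × 10⁻⁴)(-0.03) = -5.9 × 10⁻⁴ → UNSTABLE
  16–119 m: −αΔT+βΔS = −(1.9 × 10⁻⁴)(-2.5)+(7.9 × 10⁻⁴)(+0.33) = 7.4 × 10⁻⁴ → stable
  119–200 m: −αΔT+βΔS = −(1.9 × 10⁻⁴)(+0.3)+(7.9 × 10⁻⁴)(+0.39) = 2.5 × 10⁻⁴ → stable
  200–238 m: −αΔT+βΔS = −(1.9 × 10⁻⁴)(-5.0)+(7.9 × 10⁻⁴)(-0.29) = 7.2 × 10⁻⁴ → stable
The 14–16 m interval has Δρ < 0: lighter water underlies denser water.

14–16 m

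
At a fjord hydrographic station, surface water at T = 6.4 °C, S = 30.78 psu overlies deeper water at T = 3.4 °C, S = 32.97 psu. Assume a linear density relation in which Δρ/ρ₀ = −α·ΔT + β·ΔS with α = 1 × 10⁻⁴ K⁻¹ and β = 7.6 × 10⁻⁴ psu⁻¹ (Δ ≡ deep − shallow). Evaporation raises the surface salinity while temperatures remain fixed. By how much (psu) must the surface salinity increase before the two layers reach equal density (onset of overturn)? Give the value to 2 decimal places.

2.58 psu

Neutral buoyancy requires −α(T_deep − T_surf) + β(S_deep − S_surf′) = 0.
S_surf′ = S_deep − (α/β)·ΔT = 32.97 − (1 × 10⁻⁴/7.6 × 10⁻⁴)·(-3.0) = 33.3647 psu.
Increase required: 33.3647 − 30.78 = 2.5847 psu.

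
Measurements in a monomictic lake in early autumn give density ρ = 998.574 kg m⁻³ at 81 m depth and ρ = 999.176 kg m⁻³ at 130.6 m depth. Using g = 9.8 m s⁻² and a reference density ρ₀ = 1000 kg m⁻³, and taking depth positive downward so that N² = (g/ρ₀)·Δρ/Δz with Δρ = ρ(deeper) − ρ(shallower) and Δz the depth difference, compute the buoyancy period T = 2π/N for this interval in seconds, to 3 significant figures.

Δρ = 999.176 − 998.574 = 0.602 kg m⁻³ over Δz = 130.6 − 81 = 49.6 m.
N² = (9.8/1000) × (0.602/49.6) = 1.1894 × 10⁻⁴ s⁻².
N = √(1.1894 × 10⁻⁴) = 0.010906 rad s⁻¹, so T = 2π/N = 576.12 s ≈ 576 s.

576 s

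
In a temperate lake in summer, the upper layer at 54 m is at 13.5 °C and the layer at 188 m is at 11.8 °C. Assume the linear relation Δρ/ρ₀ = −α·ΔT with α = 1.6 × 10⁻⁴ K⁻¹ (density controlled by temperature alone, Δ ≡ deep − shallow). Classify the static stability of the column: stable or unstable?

stable

ΔT = 11.8 − 13.5 = -1.7 K, so Δρ/ρ₀ = −αΔT = 2.72 × 10⁻⁴.
Δρ/ρ₀ > 0, so Δρ > 0: deeper water is denser → statically stable.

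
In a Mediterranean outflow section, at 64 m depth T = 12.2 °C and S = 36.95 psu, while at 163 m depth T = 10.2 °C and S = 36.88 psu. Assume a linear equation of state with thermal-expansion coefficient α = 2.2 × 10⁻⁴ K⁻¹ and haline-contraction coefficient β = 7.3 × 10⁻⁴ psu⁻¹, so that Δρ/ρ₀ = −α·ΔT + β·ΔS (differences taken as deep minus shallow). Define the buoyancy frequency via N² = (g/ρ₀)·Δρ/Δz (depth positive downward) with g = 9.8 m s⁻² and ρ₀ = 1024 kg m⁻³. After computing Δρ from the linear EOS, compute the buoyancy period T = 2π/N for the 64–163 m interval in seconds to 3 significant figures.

1.01 × 10³ s

ΔT = -2.0 K, ΔS = -0.07 psu (deep − shallow).
Δρ/ρ₀ = −αΔT + βΔS = 4.40 × 10⁻⁴ − 5.11 × 10⁻⁵ = 3.889 × 10⁻⁴, so Δρ ≈ 0.3982 kg m⁻³.
N² = (g/ρ₀)·Δρ/Δz = g·(Δρ/ρ₀)/Δz = 9.8 × 3.889 × 10⁻⁴ / 99 = 3.8497 × 10⁻⁵ s⁻².
N = √(3.8497 × 10⁻⁵) = 6.2046 × 10⁻³ rad s⁻¹ → T = 2π/N = 1.0127 × 10³ s ≈ 1.01 × 10³ s.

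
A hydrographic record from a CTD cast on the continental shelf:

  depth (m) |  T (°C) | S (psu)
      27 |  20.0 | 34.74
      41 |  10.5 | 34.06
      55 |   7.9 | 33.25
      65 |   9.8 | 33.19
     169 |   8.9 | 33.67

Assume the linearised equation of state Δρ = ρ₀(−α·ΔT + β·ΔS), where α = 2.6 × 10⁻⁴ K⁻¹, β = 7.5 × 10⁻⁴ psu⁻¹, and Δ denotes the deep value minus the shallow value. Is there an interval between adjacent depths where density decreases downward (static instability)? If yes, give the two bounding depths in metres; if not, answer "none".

Evaluate Δρ/ρ₀ = −αΔT + βΔS across each adjacent pair:
  27–41 m: −αΔT+βΔS = −(2.6 × 10⁻⁴)(-9.5)+(7.5 × 10⁻⁴)(-0.68) = 2.0 × 10⁻³ → stable
  41–55 m: −αΔT+βΔS = −(2.6 × 10⁻⁴)(-2.6)+(7.5 × 10⁻⁴)(-0.81) = 6.8 × 10⁻⁵ → stable
  55–65 m: −αΔT+βΔS = −(2.6 × 10⁻⁴)(+1.9)+(7.5 × 10⁻⁴)(-0.06) = -5.4 × 10⁻⁴ → UNSTABLE
  65–169 m: −αΔT+βΔS = −(2.6 × 10⁻⁴)(-0.9)+(7.5 × 10⁻⁴)(+0.48) = 5.9 × 10⁻⁴ → stable
The 55–65 m interval has Δρ < 0: lighter water underlies denser water.

55–65 m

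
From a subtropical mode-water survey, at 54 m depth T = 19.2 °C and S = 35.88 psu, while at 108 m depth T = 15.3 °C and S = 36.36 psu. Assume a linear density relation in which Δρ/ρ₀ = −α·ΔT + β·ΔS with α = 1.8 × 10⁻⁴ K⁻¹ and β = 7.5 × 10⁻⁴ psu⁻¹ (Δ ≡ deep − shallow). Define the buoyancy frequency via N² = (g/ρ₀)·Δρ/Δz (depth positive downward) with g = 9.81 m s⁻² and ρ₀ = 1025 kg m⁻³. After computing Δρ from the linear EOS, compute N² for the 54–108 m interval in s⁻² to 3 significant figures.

ΔT = -3.9 K, ΔS = +0.48 psu (deep − shallow).
Δρ/ρ₀ = −αΔT + βΔS = 7.02 × 10⁻⁴ + 3.60 × 10⁻⁴ = 1.062 × 10⁻³, so Δρ ≈ 1.089 kg m⁻³.
N² = (g/ρ₀)·Δρ/Δz = g·(Δρ/ρ₀)/Δz = 9.81 × 1.062 × 10⁻³ / 54 = 1.9293 × 10⁻⁴ s⁻² ≈ 1.93 × 10⁻⁴ s⁻².

1.93 × 10⁻⁴ s⁻²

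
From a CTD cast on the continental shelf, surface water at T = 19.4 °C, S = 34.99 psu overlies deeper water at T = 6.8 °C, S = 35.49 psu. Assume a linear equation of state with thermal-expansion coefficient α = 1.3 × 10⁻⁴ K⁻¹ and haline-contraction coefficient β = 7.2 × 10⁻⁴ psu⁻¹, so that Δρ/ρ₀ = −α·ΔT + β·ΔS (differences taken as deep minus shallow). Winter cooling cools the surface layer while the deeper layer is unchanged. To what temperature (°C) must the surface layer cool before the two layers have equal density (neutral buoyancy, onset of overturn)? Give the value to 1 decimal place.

Neutral buoyancy requires Δρ = 0, i.e. −α(T_deep − T_surf′) + β(S_deep − S_surf) = 0.
T_surf′ = T_deep − (β/α)·ΔS = 6.8 − (7.2 × 10⁻⁴/1.3 × 10⁻⁴)·(+0.50) = 4.031 °C.
Cooling required: 19.4 − (4.031) = 15.369 °C.

4.0 °C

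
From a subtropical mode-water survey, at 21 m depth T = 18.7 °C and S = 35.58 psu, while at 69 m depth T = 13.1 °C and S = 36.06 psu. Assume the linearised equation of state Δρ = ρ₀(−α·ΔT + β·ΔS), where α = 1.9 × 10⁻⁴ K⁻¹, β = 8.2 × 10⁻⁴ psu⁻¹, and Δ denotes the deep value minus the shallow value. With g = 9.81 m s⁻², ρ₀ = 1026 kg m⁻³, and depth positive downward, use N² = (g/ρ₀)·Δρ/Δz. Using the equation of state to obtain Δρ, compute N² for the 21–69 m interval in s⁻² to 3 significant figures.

2.98 × 10⁻⁴ s⁻²

ΔT = -5.6 K, ΔS = +0.48 psu (deep − shallow).
Δρ/ρ₀ = −αΔT + βΔS = 1.064 × 10⁻³ + 3.936 × 10⁻⁴ = 1.4576 × 10⁻³, so Δρ ≈ 1.495 kg m⁻³.
N² = (g/ρ₀)·Δρ/Δz = g·(Δρ/ρ₀)/Δz = 9.81 × 1.4576 × 10⁻³ / 48 = 2.9790 × 10⁻⁴ s⁻² ≈ 2.98 × 10⁻⁴ s⁻².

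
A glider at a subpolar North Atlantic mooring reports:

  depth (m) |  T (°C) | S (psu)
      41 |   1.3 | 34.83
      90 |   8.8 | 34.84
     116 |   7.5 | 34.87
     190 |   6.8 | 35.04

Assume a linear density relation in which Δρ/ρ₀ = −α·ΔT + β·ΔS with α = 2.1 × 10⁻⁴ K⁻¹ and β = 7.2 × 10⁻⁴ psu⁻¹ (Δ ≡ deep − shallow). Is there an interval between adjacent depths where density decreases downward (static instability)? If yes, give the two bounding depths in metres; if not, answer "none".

41–90 m

Evaluate Δρ/ρ₀ = −αΔT + βΔS across each adjacent pair:
  41–90 m: −αΔT+βΔS = −(2.1 × 10⁻⁴)(+7.5)+(7.2 × 10⁻⁴)(+0.01) = -1.6 × 10⁻³ → UNSTABLE
  90–116 m: −αΔT+βΔS = −(2.1 × 10⁻⁴)(-1.3)+(7.2 × 10⁻⁴)(+0.03) = 2.9 × 10⁻⁴ → stable
  116–190 m: −αΔT+βΔS = −(2.1 × 10⁻⁴)(-0.7)+(7.2 × 10⁻⁴)(+0.17) = 2.7 × 10⁻⁴ → stable
The 41–90 m interval has Δρ < 0: lighter water underlies denser water.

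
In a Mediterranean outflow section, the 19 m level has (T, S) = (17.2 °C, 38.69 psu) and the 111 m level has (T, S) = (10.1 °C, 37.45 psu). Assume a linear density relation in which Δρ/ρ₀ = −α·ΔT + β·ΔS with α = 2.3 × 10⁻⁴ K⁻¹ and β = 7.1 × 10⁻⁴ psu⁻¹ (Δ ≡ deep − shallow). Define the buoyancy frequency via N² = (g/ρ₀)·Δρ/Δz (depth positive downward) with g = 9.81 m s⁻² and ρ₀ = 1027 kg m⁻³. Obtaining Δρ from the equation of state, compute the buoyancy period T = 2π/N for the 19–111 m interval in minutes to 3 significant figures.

ΔT = -7.1 K, ΔS = -1.24 psu (deep − shallow).
Δρ/ρ₀ = −αΔT + βΔS = 1.633 × 10⁻³ − 8.804 × 10⁻⁴ = 7.526 × 10⁻⁴, so Δρ ≈ 0.7729 kg m⁻³.
N² = (g/ρ₀)·Δρ/Δz = g·(Δρ/ρ₀)/Δz = 9.81 × 7.526 × 10⁻⁴ / 92 = 8.0250 × 10⁻⁵ s⁻².
N = √(8.0250 × 10⁻⁵) = 8.9582 × 10⁻³ rad s⁻¹ → T = 2π/N = 701.39 s = 11.690 min ≈ 11.7 min.

11.7 min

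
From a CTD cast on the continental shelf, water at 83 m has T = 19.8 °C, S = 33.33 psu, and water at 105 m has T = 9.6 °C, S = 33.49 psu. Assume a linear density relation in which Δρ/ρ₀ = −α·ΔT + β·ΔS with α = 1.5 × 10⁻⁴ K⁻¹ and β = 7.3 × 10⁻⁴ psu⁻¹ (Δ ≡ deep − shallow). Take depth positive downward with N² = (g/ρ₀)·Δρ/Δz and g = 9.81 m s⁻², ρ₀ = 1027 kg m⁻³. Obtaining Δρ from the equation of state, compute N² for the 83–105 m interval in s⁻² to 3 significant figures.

ΔT = -10.2 K, ΔS = +0.16 psu (deep − shallow).
Δρ/ρ₀ = −αΔT + βΔS = 1.53 × 10⁻³ + 1.168 × 10⁻⁴ = 1.6468 × 10⁻³, so Δρ ≈ 1.691 kg m⁻³.
N² = (g/ρ₀)·Δρ/Δz = g·(Δρ/ρ₀)/Δz = 9.81 × 1.6468 × 10⁻³ / 22 = 7.3432 × 10⁻⁴ s⁻² ≈ 7.34 × 10⁻⁴ s⁻².

7.34 × 10⁻⁴ s⁻²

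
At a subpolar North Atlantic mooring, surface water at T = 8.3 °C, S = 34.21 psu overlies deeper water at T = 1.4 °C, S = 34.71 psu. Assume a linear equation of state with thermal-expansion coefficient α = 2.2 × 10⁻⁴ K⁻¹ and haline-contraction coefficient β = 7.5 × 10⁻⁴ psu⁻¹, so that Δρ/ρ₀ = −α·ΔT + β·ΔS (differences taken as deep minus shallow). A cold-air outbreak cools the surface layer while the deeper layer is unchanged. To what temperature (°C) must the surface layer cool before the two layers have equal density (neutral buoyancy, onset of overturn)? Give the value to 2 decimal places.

-0.30 °C

Neutral buoyancy requires Δρ = 0, i.e. −α(T_deep − T_surf′) + β(S_deep − S_surf) = 0.
T_surf′ = T_deep − (β/α)·ΔS = 1.4 − (7.5 × 10⁻⁴/2.2 × 10⁻⁴)·(+0.50) = -0.3045 °C.
Cooling required: 8.3 − (-0.3045) = 8.6045 °C.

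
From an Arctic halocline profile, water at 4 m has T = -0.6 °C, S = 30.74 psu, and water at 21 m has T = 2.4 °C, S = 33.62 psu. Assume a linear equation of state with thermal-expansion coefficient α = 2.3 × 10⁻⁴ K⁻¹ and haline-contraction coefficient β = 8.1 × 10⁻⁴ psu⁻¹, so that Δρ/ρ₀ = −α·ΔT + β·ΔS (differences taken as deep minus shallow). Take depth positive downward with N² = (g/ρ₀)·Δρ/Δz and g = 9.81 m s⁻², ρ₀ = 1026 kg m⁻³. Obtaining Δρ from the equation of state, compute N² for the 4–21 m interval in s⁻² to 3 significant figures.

ΔT = +3.0 K, ΔS = +2.88 psu (deep − shallow).
Δρ/ρ₀ = −αΔT + βΔS = -6.90 × 10⁻⁴ + 2.3328 × 10⁻³ = 1.6428 × 10⁻³, so Δρ ≈ 1.686 kg m⁻³.
N² = (g/ρ₀)·Δρ/Δz = g·(Δρ/ρ₀)/Δz = 9.81 × 1.6428 × 10⁻³ / 17 = 9.4799 × 10⁻⁴ s⁻² ≈ 9.48 × 10⁻⁴ s⁻².

9.48 × 10⁻⁴ s⁻²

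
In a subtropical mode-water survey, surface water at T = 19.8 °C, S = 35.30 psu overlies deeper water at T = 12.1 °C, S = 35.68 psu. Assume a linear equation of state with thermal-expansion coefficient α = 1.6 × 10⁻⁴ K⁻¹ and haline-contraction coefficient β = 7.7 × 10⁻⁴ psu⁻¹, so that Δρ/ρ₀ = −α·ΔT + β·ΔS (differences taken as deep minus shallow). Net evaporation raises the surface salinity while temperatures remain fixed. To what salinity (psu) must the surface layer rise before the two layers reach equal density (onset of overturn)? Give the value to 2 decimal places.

Neutral buoyancy requires −α(T_deep − T_surf) + β(S_deep − S_surf′) = 0.
S_surf′ = S_deep − (α/β)·ΔT = 35.68 − (1.6 × 10⁻⁴/7.7 × 10⁻⁴)·(-7.7) = 37.2800 psu.
Increase required: 37.2800 − 35.30 = 1.9800 psu.

37.28 psu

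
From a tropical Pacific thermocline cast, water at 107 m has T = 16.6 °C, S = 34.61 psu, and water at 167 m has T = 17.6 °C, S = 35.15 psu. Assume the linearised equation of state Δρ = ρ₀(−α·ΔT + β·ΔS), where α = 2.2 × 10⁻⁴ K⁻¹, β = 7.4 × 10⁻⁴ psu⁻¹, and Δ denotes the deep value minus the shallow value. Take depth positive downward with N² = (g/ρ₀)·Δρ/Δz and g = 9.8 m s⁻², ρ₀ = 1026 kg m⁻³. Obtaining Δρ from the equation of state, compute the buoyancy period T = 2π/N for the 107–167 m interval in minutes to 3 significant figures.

ΔT = +1.0 K, ΔS = +0.54 psu (deep − shallow).
Δρ/ρ₀ = −αΔT + βΔS = -2.20 × 10⁻⁴ + 3.996 × 10⁻⁴ = 1.796 × 10⁻⁴, so Δρ ≈ 0.1843 kg m⁻³.
N² = (g/ρ₀)·Δρ/Δz = g·(Δρ/ρ₀)/Δz = 9.8 × 1.796 × 10⁻⁴ / 60 = 2.9335 × 10⁻⁵ s⁻².
N = √(2.9335 × 10⁻⁵) = 5.4162 × 10⁻³ rad s⁻¹ → T = 2π/N = 1.1601 × 10³ s = 19.335 min ≈ 19.3 min.

19.3 min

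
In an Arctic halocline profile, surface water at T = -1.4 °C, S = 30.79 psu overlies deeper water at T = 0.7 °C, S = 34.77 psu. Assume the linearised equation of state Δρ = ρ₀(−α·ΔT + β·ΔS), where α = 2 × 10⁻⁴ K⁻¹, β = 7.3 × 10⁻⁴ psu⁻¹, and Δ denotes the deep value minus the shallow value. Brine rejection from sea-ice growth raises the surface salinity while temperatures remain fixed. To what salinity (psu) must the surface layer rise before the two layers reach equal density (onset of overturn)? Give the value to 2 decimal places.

34.19 psu

Neutral buoyancy requires −α(T_deep − T_surf) + β(S_deep − S_surf′) = 0.
S_surf′ = S_deep − (α/β)·ΔT = 34.77 − (2 × 10⁻⁴/7.3 × 10⁻⁴)·(+2.1) = 34.1947 psu.
Increase required: 34.1947 − 30.79 = 3.4047 psu.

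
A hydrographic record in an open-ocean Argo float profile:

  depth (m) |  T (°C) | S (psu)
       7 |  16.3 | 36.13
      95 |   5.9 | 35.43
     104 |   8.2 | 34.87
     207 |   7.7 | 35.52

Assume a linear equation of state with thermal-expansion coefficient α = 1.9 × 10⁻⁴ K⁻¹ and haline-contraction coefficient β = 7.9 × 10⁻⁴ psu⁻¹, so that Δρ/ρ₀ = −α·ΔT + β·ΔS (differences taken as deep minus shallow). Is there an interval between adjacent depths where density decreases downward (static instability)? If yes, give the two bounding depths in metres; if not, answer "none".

95–104 m

Evaluate Δρ/ρ₀ = −αΔT + βΔS across each adjacent pair:
  7–95 m: −αΔT+βΔS = −(1.9 × 10⁻⁴)(-10.4)+(7.9 × 10⁻⁴)(-0.70) = 1.4 × 10⁻³ → stable
  95–104 m: −αΔT+βΔS = −(1.9 × 10⁻⁴)(+2.3)+(7.9 × 10⁻⁴)(-0.56) = -8.8 × 10⁻⁴ → UNSTABLE
  104–207 m: −αΔT+βΔS = −(1.9 × 10⁻⁴)(-0.5)+(7.9 × 10⁻⁴)(+0.65) = 6.1 × 10⁻⁴ → stable
The 95–104 m interval has Δρ < 0: lighter water underlies denser water.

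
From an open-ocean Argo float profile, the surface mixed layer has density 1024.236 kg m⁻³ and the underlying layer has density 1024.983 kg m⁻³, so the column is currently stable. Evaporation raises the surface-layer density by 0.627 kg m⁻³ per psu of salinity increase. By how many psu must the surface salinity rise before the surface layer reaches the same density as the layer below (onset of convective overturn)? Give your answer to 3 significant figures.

Density deficit of the surface layer: 1024.983 − 1024.236 = 0.747 kg m⁻³.
Required change = 0.747 / 0.627 = 1.19 psu.

1.19 psu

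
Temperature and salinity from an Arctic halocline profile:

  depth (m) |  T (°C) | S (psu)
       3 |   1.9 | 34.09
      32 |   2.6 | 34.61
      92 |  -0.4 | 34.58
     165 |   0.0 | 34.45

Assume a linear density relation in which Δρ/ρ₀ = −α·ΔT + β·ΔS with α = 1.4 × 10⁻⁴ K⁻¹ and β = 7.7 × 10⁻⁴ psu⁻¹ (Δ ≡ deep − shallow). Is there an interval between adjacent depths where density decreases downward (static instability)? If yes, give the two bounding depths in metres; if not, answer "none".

92–165 m

Evaluate Δρ/ρ₀ = −αΔT + βΔS across each adjacent pair:
  3–32 m: −αΔT+βΔS = −(1.4 × 10⁻⁴)(+0.7)+(7.7 × 10⁻⁴)(+0.52) = 3.0 × 10⁻⁴ → stable
  32–92 m: −αΔT+βΔS = −(1.4 × 10⁻⁴)(-3.0)+(7.7 × 10⁻⁴)(-0.03) = 4.0 × 10⁻⁴ → stable
  92–165 m: −αΔT+βΔS = −(1.4 × 10⁻⁴)(+0.4)+(7.7 × 10⁻⁴)(-0.13) = -1.6 × 10⁻⁴ → UNSTABLE
The 92–165 m interval has Δρ < 0: lighter water underlies denser water.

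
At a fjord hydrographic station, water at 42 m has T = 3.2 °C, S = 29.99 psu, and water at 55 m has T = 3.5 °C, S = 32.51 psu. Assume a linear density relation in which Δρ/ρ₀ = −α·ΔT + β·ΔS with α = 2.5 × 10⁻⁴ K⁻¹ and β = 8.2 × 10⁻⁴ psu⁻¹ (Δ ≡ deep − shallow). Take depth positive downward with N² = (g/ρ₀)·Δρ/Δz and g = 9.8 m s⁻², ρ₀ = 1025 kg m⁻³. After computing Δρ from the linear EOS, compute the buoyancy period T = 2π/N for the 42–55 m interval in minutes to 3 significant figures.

2.70 min

ΔT = +0.3 K, ΔS = +2.52 psu (deep − shallow).
Δρ/ρ₀ = −αΔT + βΔS = -7.50 × 10⁻⁵ + 2.0664 × 10⁻³ = 1.9914 × 10⁻³, so Δρ ≈ 2.041 kg m⁻³.
N² = (g/ρ₀)·Δρ/Δz = g·(Δρ/ρ₀)/Δz = 9.8 × 1.9914 × 10⁻³ / 13 = 1.5012 × 10⁻³ s⁻².
N = √(1.5012 × 10⁻³) = 0.038745 rad s⁻¹ → T = 2π/N = 162.17 s = 2.7028 min ≈ 2.70 min.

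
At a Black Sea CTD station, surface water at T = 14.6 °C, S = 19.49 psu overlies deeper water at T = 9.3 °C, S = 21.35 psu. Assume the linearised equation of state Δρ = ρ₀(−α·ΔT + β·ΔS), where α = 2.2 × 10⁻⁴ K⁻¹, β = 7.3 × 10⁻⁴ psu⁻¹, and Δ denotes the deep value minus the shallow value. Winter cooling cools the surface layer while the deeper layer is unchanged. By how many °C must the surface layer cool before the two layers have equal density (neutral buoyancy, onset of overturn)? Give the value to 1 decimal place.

11.5 °C

Neutral buoyancy requires Δρ = 0, i.e. −α(T_deep − T_surf′) + β(S_deep − S_surf) = 0.
T_surf′ = T_deep − (β/α)·ΔS = 9.3 − (7.3 × 10⁻⁴/2.2 × 10⁻⁴)·(+1.86) = 3.128 °C.
Cooling required: 14.6 − (3.128) = 11.472 °C.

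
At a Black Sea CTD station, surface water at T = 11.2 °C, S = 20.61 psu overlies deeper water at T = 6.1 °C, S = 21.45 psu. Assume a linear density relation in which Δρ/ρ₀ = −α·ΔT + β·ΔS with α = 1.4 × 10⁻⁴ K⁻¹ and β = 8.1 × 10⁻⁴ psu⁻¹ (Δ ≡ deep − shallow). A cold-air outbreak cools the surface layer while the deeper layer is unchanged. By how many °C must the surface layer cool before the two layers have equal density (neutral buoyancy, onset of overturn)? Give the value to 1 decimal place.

Neutral buoyancy requires Δρ = 0, i.e. −α(T_deep − T_surf′) + β(S_deep − S_surf) = 0.
T_surf′ = T_deep − (β/α)·ΔS = 6.1 − (8.1 × 10⁻⁴/1.4 × 10⁻⁴)·(+0.84) = 1.240 °C.
Cooling required: 11.2 − (1.240) = 9.960 °C.

10.0 °C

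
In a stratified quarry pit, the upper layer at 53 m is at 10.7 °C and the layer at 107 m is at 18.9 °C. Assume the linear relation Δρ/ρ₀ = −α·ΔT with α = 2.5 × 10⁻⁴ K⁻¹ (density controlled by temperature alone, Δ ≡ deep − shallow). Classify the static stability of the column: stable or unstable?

unstable

ΔT = 18.9 − 10.7 = +8.2 K, so Δρ/ρ₀ = −αΔT = -2.05 × 10⁻³.
Δρ/ρ₀ < 0, so Δρ < 0: deeper water is lighter → statically unstable; the column would overturn.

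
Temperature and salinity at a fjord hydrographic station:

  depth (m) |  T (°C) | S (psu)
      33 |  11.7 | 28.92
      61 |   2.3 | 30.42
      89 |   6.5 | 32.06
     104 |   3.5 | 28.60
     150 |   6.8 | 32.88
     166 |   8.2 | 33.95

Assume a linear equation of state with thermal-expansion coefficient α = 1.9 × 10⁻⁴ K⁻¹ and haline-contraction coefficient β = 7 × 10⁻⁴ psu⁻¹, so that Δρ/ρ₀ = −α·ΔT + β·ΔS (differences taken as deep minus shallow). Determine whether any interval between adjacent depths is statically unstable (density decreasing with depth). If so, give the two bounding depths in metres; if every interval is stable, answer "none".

Evaluate Δρ/ρ₀ = −αΔT + βΔS across each adjacent pair:
  33–61 m: −αΔT+βΔS = −(1.9 × 10⁻⁴)(-9.4)+(7 × 10⁻⁴)(+1.50) = 2.8 × 10⁻³ → stable
  61–89 m: −αΔT+βΔS = −(1.9 × 10⁻⁴)(+4.2)+(7 × 10⁻⁴)(+1.64) = 3.5 × 10⁻⁴ → stable
  89–104 m: −αΔT+βΔS = −(1.9 × 10⁻⁴)(-3.0)+(7 × 10⁻⁴)(-3.46) = -1.9 × 10⁻³ → UNSTABLE
  104–150 m: −αΔT+βΔS = −(1.9 × 10⁻⁴)(+3.3)+(7 × 10⁻⁴)(+4.28) = 2.4 × 10⁻³ → stable
  150–166 m: −αΔT+βΔS = −(1.9 × 10⁻⁴)(+1.4)+(7 × 10⁻⁴)(+1.07) = 4.8 × 10⁻⁴ → stable
The 89–104 m interval has Δρ < 0: lighter water underlies denser water.

89–104 m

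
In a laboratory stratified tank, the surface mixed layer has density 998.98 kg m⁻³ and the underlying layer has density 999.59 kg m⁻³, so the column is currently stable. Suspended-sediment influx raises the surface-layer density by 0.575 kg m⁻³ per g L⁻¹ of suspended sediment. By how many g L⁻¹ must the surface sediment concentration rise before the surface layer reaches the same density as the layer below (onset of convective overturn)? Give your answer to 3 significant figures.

1.06 g L⁻¹

Density deficit of the surface layer: 999.59 − 998.98 = 0.61 kg m⁻³.
Required change = 0.61 / 0.575 = 1.06 g L⁻¹.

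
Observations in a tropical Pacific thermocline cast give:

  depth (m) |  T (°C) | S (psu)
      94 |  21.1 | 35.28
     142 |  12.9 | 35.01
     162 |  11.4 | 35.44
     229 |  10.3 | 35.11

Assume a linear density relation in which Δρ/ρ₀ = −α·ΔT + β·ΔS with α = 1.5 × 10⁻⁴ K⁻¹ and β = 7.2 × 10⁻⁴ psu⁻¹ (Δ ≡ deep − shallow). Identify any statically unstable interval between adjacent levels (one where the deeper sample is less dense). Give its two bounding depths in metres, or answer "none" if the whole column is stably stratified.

Evaluate Δρ/ρ₀ = −αΔT + βΔS across each adjacent pair:
  94–142 m: −αΔT+βΔS = −(1.5 × 10⁻⁴)(-8.2)+(7.2 × 10⁻⁴)(-0.27) = 1.0 × 10⁻³ → stable
  142–162 m: −αΔT+βΔS = −(1.5 × 10⁻⁴)(-1.5)+(7.2 × 10⁻⁴)(+0.43) = 5.3 × 10⁻⁴ → stable
  162–229 m: −αΔT+βΔS = −(1.5 × 10⁻⁴)(-1.1)+(7.2 × 10⁻⁴)(-0.33) = -7.3 × 10⁻⁵ → UNSTABLE
The 162–229 m interval has Δρ < 0: lighter water underlies denser water.

162–229 m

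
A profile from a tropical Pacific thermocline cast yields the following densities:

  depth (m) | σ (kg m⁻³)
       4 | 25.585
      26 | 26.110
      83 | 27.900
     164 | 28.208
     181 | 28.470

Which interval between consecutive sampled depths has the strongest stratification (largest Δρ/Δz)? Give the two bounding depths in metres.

26–83 m

Compute the density gradient over each adjacent pair:
  4–26 m: Δρ/Δz = 0.525/22 = 0.024 kg m⁻⁴
  26–83 m: Δρ/Δz = 1.790/57 = 0.031 kg m⁻⁴
  83–164 m: Δρ/Δz = 0.308/81 = 3.8 × 10⁻³ kg m⁻⁴
  164–181 m: Δρ/Δz = 0.262/17 = 0.015 kg m⁻⁴
The largest gradient is in the 26–83 m interval — the pycnocline.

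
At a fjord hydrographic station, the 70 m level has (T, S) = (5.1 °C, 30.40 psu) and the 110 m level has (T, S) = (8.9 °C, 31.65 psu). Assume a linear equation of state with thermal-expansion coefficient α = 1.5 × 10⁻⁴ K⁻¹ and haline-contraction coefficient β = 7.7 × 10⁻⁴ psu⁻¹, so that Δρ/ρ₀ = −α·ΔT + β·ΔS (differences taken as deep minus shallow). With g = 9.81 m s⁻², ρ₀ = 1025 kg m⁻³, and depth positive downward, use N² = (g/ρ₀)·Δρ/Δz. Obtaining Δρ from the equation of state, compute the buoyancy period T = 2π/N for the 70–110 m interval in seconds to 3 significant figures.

ΔT = +3.8 K, ΔS = +1.25 psu (deep − shallow).
Δρ/ρ₀ = −αΔT + βΔS = -5.70 × 10⁻⁴ + 9.625 × 10⁻⁴ = 3.925 × 10⁻⁴, so Δρ ≈ 0.4023 kg m⁻³.
N² = (g/ρ₀)·Δρ/Δz = g·(Δρ/ρ₀)/Δz = 9.81 × 3.925 × 10⁻⁴ / 40 = 9.6261 × 10⁻⁵ s⁻².
N = √(9.6261 × 10⁻⁵) = 9.8113 × 10⁻³ rad s⁻¹ → T = 2π/N = 640.40 s ≈ 640 s.

640 s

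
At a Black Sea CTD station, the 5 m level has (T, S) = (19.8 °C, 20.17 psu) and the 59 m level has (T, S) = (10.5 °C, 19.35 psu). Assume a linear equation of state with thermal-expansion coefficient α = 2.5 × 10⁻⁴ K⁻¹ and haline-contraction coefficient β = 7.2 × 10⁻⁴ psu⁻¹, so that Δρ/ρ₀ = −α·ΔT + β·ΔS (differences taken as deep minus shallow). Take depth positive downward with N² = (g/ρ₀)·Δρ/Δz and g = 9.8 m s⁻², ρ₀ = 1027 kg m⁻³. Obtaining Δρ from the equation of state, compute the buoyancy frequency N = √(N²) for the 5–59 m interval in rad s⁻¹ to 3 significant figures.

0.0177 rad s⁻¹

ΔT = -9.3 K, ΔS = -0.82 psu (deep − shallow).
Δρ/ρ₀ = −αΔT + βΔS = 2.325 × 10⁻³ − 5.904 × 10⁻⁴ = 1.7346 × 10⁻³, so Δρ ≈ 1.781 kg m⁻³.
N² = (g/ρ₀)·Δρ/Δz = g·(Δρ/ρ₀)/Δz = 9.8 × 1.7346 × 10⁻³ / 54 = 3.1480 × 10⁻⁴ s⁻².
N = √(3.1480 × 10⁻⁴) = 0.017743 rad s⁻¹ ≈ 0.0177 rad s⁻¹.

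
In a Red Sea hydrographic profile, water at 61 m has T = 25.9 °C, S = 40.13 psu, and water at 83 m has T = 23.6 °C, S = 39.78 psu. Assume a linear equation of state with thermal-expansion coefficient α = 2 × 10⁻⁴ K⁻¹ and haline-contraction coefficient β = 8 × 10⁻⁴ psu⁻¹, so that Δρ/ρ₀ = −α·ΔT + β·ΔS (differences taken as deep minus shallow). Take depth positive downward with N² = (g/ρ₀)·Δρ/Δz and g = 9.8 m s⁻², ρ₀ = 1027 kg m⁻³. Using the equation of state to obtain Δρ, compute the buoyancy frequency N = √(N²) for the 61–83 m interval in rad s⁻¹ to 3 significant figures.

ΔT = -2.3 K, ΔS = -0.35 psu (deep − shallow).
Δρ/ρ₀ = −αΔT + βΔS = 4.60 × 10⁻⁴ − 2.80 × 10⁻⁴ = 1.80 × 10⁻⁴, so Δρ ≈ 0.1849 kg m⁻³.
N² = (g/ρ₀)·Δρ/Δz = g·(Δρ/ρ₀)/Δz = 9.8 × 1.80 × 10⁻⁴ / 22 = 8.0182 × 10⁻⁵ s⁻².
N = √(8.0182 × 10⁻⁵) = 8.9544 × 10⁻³ rad s⁻¹ ≈ 8.95 × 10⁻³ rad s⁻¹.

8.95 × 10⁻³ rad s⁻¹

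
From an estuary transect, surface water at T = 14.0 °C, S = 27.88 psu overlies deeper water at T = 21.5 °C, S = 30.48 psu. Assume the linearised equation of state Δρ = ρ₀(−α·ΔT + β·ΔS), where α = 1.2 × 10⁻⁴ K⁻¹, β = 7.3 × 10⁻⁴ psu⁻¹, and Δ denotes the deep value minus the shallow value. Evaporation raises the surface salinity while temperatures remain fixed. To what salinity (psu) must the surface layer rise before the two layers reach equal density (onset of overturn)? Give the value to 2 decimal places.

Neutral buoyancy requires −α(T_deep − T_surf) + β(S_deep − S_surf′) = 0.
S_surf′ = S_deep − (α/β)·ΔT = 30.48 − (1.2 × 10⁻⁴/7.3 × 10⁻⁴)·(+7.5) = 29.2471 psu.
Increase required: 29.2471 − 27.88 = 1.3671 psu.

29.25 psu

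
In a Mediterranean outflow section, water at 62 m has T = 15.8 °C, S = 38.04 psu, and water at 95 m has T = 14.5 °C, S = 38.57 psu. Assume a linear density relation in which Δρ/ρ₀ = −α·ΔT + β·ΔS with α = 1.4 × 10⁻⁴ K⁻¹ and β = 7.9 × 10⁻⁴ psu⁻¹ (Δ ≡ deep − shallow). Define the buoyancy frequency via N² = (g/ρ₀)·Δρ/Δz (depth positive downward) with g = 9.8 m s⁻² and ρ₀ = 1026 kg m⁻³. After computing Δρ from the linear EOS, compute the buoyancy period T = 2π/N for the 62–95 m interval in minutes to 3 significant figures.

ΔT = -1.3 K, ΔS = +0.53 psu (deep − shallow).
Δρ/ρ₀ = −αΔT + βΔS = 1.82 × 10⁻⁴ + 4.187 × 10⁻⁴ = 6.007 × 10⁻⁴, so Δρ ≈ 0.6163 kg m⁻³.
N² = (g/ρ₀)·Δρ/Δz = g·(Δρ/ρ₀)/Δz = 9.8 × 6.007 × 10⁻⁴ / 33 = 1.7839 × 10⁻⁴ s⁻².
N = √(1.7839 × 10⁻⁴) = 0.013356 rad s⁻¹ → T = 2π/N = 470.44 s = 7.8407 min ≈ 7.84 min.

7.84 min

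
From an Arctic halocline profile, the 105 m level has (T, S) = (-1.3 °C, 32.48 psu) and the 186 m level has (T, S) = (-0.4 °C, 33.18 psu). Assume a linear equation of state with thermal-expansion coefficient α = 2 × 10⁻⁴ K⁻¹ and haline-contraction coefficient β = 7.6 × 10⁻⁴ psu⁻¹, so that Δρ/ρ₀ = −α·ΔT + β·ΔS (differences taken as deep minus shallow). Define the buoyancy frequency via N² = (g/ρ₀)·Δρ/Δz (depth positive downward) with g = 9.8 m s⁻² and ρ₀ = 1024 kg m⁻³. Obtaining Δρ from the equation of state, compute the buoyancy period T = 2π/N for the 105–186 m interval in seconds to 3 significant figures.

ΔT = +0.9 K, ΔS = +0.70 psu (deep − shallow).
Δρ/ρ₀ = −αΔT + βΔS = -1.80 × 10⁻⁴ + 5.32 × 10⁻⁴ = 3.52 × 10⁻⁴, so Δρ ≈ 0.3604 kg m⁻³.
N² = (g/ρ₀)·Δρ/Δz = g·(Δρ/ρ₀)/Δz = 9.8 × 3.52 × 10⁻⁴ / 81 = 4.2588 × 10⁻⁵ s⁻².
N = √(4.2588 × 10⁻⁵) = 6.5259 × 10⁻³ rad s⁻¹ → T = 2π/N = 962.81 s ≈ 963 s.

963 s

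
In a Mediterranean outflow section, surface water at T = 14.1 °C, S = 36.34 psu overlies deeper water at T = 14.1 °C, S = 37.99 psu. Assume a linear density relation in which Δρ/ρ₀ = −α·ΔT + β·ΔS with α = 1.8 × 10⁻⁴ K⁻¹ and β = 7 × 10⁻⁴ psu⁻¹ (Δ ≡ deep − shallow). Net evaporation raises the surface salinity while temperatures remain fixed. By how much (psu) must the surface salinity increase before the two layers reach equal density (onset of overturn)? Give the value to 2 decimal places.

Neutral buoyancy requires −α(T_deep − T_surf) + β(S_deep − S_surf′) = 0.
S_surf′ = S_deep − (α/β)·ΔT = 37.99 − (1.8 × 10⁻⁴/7 × 10⁻⁴)·(+0.0) = 37.9900 psu.
Increase required: 37.9900 − 36.34 = 1.6500 psu.

1.65 psu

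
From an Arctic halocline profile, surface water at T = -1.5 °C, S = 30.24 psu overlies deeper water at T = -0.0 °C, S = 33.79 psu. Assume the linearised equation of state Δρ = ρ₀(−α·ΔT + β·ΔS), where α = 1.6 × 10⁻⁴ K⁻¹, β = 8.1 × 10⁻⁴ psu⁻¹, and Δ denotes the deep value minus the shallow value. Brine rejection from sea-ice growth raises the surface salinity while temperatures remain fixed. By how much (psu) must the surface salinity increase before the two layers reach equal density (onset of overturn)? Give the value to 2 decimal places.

3.25 psu

Neutral buoyancy requires −α(T_deep − T_surf) + β(S_deep − S_surf′) = 0.
S_surf′ = S_deep − (α/β)·ΔT = 33.79 − (1.6 × 10⁻⁴/8.1 × 10⁻⁴)·(+1.5) = 33.4937 psu.
Increase required: 33.4937 − 30.24 = 3.2537 psu.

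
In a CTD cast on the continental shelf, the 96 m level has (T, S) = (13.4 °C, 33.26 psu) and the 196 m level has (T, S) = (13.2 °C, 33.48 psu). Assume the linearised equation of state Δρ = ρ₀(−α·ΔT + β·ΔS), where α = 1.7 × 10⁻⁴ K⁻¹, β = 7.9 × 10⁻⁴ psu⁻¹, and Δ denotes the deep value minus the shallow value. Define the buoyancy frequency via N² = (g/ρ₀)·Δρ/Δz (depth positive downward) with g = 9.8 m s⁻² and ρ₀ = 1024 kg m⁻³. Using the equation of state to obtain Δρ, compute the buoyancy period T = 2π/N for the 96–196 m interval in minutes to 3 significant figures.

23.2 min

ΔT = -0.2 K, ΔS = +0.22 psu (deep − shallow).
Δρ/ρ₀ = −αΔT + βΔS = 3.40 × 10⁻⁵ + 1.738 × 10⁻⁴ = 2.078 × 10⁻⁴, so Δρ ≈ 0.2128 kg m⁻³.
N² = (g/ρ₀)·Δρ/Δz = g·(Δρ/ρ₀)/Δz = 9.8 × 2.078 × 10⁻⁴ / 100 = 2.0364 × 10⁻⁵ s⁻².
N = √(2.0364 × 10⁻⁵) = 4.5126 × 10⁻³ rad s⁻¹ → T = 2π/N = 1.3924 × 10³ s = 23.207 min ≈ 23.2 min.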